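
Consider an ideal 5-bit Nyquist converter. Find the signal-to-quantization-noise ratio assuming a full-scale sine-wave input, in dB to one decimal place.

31.9 dB

SNR ≈ 6.02·N + 1.76 dB = 6.02·5 + 1.76 = 31.86 dB.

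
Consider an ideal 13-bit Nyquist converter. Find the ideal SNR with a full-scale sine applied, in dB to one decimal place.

80.0 dB

SNR ≈ 6.02·N + 1.76 dB = 6.02·13 + 1.76 = 80.02 dB.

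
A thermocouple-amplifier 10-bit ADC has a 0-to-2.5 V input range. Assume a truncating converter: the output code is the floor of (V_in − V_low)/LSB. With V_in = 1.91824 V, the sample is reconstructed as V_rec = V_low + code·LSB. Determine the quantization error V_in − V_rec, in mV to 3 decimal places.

1.736 mV

Step size: 2.5 V ÷ 2^10 = 2.441 mV.
(V_in − V_low)/LSB = (1.91824 − 0)/0.00244141 = 785.7111 → code 785 (floor).
V_rec = 0 + 785·0.00244141 = 1.9165039 V.
Difference: 0.00173609 V → 1.736 mV.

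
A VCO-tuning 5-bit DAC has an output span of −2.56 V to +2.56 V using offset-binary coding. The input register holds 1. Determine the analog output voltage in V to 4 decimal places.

-2.4000 V

LSB = 5.12 V / 2^5 = 160.000 mV.
V_out = (−2.56) + 1 × 0.16 V = -2.4 V.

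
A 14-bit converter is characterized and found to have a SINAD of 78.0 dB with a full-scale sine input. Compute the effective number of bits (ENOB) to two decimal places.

ENOB = (SINAD − 1.76) / 6.02 = (78.0 − 1.76)/6.02 = 12.664.

12.66 bits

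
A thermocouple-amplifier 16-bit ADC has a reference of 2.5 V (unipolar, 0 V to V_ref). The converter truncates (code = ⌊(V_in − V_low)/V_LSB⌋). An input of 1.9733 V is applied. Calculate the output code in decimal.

LSB = 2.5 V / 65536 = 38.15 µV.
(1.9733 − 0) / 3.8147e-05 = 51728.876 LSBs.
⌊·⌋(51728.876) = 51728.

code 51728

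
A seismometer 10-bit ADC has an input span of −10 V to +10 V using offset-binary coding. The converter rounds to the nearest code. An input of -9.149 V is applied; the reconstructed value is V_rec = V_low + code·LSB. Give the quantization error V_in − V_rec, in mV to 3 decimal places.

-8.375 mV

One LSB is 20 V / 1024 = 19.531 mV.
(V_in − V_low)/LSB = (-9.149 − (−10))/0.0195312 = 43.5712 → code 44 (round).
Code 44 maps back to (−10) + 44×0.0195312 V = -9.140625 V.
Difference: -0.008375 V → -8.375 mV.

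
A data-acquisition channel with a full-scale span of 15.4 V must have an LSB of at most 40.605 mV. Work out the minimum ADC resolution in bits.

Number of steps required ≥ 15.4 V / 40.605 mV = 379.26.
Need 2^N ≥ 379.26; 2^8 = 256, 2^9 = 512.
Minimum N = 9.

9 bits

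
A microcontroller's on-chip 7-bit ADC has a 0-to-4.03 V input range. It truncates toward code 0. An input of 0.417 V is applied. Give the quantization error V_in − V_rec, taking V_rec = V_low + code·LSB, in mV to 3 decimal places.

LSB = 4.03/2^7 = 31.484 mV.
(0.417 − 0)/0.0314844 = 13.2447; ⌊·⌋ gives code 13.
Code 13 maps back to 0 + 13×0.0314844 V = 0.40929688 V.
Difference: 0.00770312 V → 7.703 mV.

7.703 mV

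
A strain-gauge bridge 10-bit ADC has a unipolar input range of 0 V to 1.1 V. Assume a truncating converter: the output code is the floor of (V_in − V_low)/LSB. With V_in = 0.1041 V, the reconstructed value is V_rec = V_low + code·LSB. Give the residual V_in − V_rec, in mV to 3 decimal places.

LSB = 1.1/2^10 = 1.074 mV.
(V_in − V_low)/LSB = (0.1041 − 0)/0.00107422 = 96.9076 → code 96 (floor).
Reconstructed: 0.103125 V.
V_in − V_rec = 0.000975 V = 0.975 mV.

0.975 mV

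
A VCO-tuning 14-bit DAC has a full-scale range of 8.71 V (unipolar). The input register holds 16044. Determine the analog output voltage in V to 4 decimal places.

8.5293 V

LSB = 8.71 V / 2^14 = 0.532 mV.
V_out = 0 + 16044 × 0.000531616 V = 8.52925 V.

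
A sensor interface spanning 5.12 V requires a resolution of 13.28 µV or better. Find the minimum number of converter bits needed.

Number of steps required ≥ 5.12 V / 13.28 µV = 385542.17.
Need 2^N ≥ 385542.17; 2^18 = 262144, 2^19 = 524288.
Minimum N = 19.

19 bits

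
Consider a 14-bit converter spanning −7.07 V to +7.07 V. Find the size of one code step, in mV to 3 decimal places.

Full-scale span = 14.14 V.
LSB = 14.14 / 2^14 = 14.14 / 16384 = 0.000863037 V = 0.863 mV.

0.863 mV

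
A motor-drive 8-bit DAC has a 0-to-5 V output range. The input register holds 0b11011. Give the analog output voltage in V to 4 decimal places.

LSB = 5 V / 2^8 = 19.531 mV.
Code 0b11011 = 27 decimal.
V_out = 0 + 27 × 0.0195312 V = 0.527344 V.

0.5273 V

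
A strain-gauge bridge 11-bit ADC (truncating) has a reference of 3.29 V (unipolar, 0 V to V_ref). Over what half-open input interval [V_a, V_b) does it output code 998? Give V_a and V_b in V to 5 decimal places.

LSB = 3.29/2^11 = 1.606 mV.
V_a = V_low + 998·LSB = 1.60323 V; V_b = V_low + 999·LSB = 1.60484 V.

[1.60323 V, 1.60484 V)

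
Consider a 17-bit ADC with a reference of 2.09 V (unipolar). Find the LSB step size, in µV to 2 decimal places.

Full-scale span = 2.09 V.
LSB = 2.09 / 2^17 = 2.09 / 131072 = 1.59454e-05 V = 15.95 µV.

15.95 µV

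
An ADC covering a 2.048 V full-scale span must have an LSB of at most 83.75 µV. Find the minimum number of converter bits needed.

Number of steps required ≥ 2.048 V / 83.75 µV = 24453.73.
Need 2^N ≥ 24453.73; 2^14 = 16384, 2^15 = 32768.
Minimum N = 15.

15 bits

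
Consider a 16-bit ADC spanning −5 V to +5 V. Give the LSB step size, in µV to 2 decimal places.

Full-scale span = 10 V.
LSB = 10 / 2^16 = 10 / 65536 = 0.000152588 V = 152.59 µV.

152.59 µV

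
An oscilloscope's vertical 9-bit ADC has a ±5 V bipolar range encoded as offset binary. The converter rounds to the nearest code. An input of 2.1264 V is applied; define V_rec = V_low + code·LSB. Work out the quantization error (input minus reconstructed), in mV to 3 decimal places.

-2.506 mV

Step size: 10 V ÷ 2^9 = 19.531 mV.
(V_in − V_low)/LSB = (2.1264 − (−5))/0.0195312 = 364.8717 → code 365 (round).
Reconstructed: 2.1289062 V.
Difference: -0.00250625 V → -2.506 mV.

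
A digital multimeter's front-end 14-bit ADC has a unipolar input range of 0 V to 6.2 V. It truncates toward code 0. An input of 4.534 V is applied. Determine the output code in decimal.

code 11981

Full-scale span = 6.2 V; LSB = 6.2/2^14 = 378.42 µV.
(4.534 − 0) / 0.000378418 = 11981.461 LSBs.
Floor → code 11981.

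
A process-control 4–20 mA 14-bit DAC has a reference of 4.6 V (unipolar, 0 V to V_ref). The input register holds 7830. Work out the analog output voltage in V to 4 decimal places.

2.1984 V

LSB = 4.6 V / 2^14 = 280.76 µV.
V_out = 0 + 7830 × 0.000280762 V = 2.19836 V.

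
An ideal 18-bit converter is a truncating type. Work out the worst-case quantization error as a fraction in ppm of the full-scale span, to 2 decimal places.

3.81 ppm

Truncating → worst-case error = 1 LSB = V_FS/2^18, so 1e+06/262144 = 3.8147 ppm of full scale.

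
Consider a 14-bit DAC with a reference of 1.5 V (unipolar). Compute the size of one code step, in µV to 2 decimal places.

Full-scale span = 1.5 V.
LSB = 1.5 / 2^14 = 1.5 / 16384 = 9.15527e-05 V = 91.55 µV.

91.55 µV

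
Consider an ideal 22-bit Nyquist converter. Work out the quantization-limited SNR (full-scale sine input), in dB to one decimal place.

134.2 dB

SNR ≈ 6.02·N + 1.76 dB = 6.02·22 + 1.76 = 134.20 dB.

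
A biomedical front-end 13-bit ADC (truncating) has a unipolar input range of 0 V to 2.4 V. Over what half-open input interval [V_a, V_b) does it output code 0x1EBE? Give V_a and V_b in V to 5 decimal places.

LSB = 2.4/2^13 = 292.97 µV.
Code 0x1EBE = 7870 decimal.
V_a = V_low + 7870·LSB = 2.30566 V; V_b = V_low + 7871·LSB = 2.30596 V.

[2.30566 V, 2.30596 V)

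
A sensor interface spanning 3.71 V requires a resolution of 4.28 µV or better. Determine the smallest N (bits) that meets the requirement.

Number of steps required ≥ 3.71 V / 4.28 µV = 866822.43.
Need 2^N ≥ 866822.43; 2^19 = 524288, 2^20 = 1048576.
Minimum N = 20.

20 bits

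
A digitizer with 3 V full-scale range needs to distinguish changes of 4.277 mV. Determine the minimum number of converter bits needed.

10 bits

Number of steps required ≥ 3 V / 4.277 mV = 701.43.
Need 2^N ≥ 701.43; 2^9 = 512, 2^10 = 1024.
Minimum N = 10.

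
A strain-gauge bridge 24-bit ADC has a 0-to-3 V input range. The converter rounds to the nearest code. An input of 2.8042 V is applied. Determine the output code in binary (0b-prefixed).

With 16777216 levels over 3 V, one step is 0.18 µV.
(2.8042 − 0) / 1.78814e-07 = 15682223.036 LSBs.
round(15682223.036) = 15682223.
In binary (0b-prefixed): 0b111011110100101010101111.

code 0b111011110100101010101111 (decimal 15682223)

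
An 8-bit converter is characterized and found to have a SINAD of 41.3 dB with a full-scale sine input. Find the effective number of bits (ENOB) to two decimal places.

6.57 bits

ENOB = (SINAD − 1.76) / 6.02 = (41.3 − 1.76)/6.02 = 6.568.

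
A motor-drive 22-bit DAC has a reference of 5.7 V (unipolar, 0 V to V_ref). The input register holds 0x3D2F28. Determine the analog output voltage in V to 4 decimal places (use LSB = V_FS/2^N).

5.4492 V

LSB = 5.7 V / 2^22 = 1.36 µV.
Code 0x3D2F28 = 4009768 decimal.
V_out = 0 + 4009768 × 1.35899e-06 V = 5.44922 V.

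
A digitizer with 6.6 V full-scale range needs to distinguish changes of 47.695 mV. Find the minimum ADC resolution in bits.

Number of steps required ≥ 6.6 V / 47.695 mV = 138.38.
Need 2^N ≥ 138.38; 2^7 = 128, 2^8 = 256.
Minimum N = 8.

8 bits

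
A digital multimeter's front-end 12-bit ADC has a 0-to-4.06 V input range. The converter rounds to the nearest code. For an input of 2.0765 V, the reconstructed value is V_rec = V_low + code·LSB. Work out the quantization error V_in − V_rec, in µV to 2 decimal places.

One LSB is 4.06 V / 4096 = 0.991 mV.
(V_in − V_low)/LSB = (2.0765 − 0)/0.000991211 = 2094.9123 → code 2095 (round).
Code 2095 maps back to 0 + 2095×0.000991211 V = 2.0765869 V.
Error = 2.0765 − 2.0765869 = -8.69141e-05 V = -86.91 µV.

-86.91 µV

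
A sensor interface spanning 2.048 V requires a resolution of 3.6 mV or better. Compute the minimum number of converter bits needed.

10 bits

Number of steps required ≥ 2.048 V / 3.6 mV = 568.89.
Need 2^N ≥ 568.89; 2^9 = 512, 2^10 = 1024.
Minimum N = 10.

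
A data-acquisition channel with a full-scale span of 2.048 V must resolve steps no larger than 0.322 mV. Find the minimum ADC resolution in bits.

Number of steps required ≥ 2.048 V / 0.322 mV = 6360.25.
Need 2^N ≥ 6360.25; 2^12 = 4096, 2^13 = 8192.
Minimum N = 13.

13 bits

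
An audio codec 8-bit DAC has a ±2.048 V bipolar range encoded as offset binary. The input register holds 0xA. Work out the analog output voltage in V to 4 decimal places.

-1.8880 V

LSB = 4.096 V / 2^8 = 16.000 mV.
Code 0xA = 10 decimal.
V_out = (−2.048) + 10 × 0.016 V = -1.888 V.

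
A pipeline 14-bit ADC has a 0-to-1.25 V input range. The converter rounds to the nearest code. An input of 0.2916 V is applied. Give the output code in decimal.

LSB = 1.25 V / 16384 = 76.29 µV.
Input sits at 3822.060 steps above V_low.
round(3822.060) = 3822.

code 3822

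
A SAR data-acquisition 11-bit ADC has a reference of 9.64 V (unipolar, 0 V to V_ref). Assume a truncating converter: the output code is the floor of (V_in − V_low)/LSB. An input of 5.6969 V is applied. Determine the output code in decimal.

LSB = 9.64 V / 2048 = 4.707 mV.
(V_in − V_low)/LSB = (5.6969 − 0) / 0.00470703 = 1210.296.
⌊·⌋(1210.296) = 1210.

code 1210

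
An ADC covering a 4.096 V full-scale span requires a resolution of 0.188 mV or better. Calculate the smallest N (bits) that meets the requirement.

Number of steps required ≥ 4.096 V / 0.188 mV = 21787.23.
Need 2^N ≥ 21787.23; 2^14 = 16384, 2^15 = 32768.
Minimum N = 15.

15 bits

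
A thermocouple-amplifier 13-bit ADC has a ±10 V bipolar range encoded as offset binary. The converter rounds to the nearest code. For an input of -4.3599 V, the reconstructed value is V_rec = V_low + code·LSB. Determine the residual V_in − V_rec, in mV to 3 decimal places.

Step size: 20 V ÷ 2^13 = 2.441 mV.
Scaled input = 2310.1850 LSBs, so code = 2310.
V_rec = (−10) + 2310·0.00244141 = -4.3603516 V.
Error = -4.3599 − (−4.3603516) = 0.000451562 V = 0.452 mV.

0.452 mV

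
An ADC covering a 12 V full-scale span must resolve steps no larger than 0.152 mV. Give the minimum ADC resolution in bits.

Number of steps required ≥ 12 V / 0.152 mV = 78947.37.
Need 2^N ≥ 78947.37; 2^16 = 65536, 2^17 = 131072.
Minimum N = 17.

17 bits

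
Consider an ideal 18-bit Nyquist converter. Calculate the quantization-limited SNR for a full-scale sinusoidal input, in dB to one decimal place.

110.1 dB

SNR ≈ 6.02·N + 1.76 dB = 6.02·18 + 1.76 = 110.12 dB.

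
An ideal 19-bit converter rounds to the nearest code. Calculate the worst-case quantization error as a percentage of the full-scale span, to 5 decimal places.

0.00010 %

Rounding → worst-case error = ½ LSB = V_FS/2^20, so 100/1048576 = 9.53674e-05 % of full scale.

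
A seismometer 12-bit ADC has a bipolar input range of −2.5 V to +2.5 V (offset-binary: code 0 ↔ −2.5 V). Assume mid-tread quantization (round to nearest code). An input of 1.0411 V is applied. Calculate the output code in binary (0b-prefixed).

code 0b101101010101 (decimal 2901)

Full-scale span = 5 V; LSB = 5/2^12 = 1.221 mV.
(1.0411 − (−2.5)) / 0.0012207 = 2900.869 LSBs.
round(2900.869) = 2901.
In binary (0b-prefixed): 0b101101010101.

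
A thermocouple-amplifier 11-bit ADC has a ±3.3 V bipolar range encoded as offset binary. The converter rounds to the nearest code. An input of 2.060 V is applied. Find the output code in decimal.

With 2048 levels over 6.6 V, one step is 3.223 mV.
Input sits at 1663.224 steps above V_low.
Round → code 1663.

code 1663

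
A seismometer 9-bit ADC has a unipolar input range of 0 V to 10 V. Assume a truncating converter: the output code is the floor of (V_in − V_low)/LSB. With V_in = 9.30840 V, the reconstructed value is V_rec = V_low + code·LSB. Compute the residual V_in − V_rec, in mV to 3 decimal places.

11.525 mV

One LSB is 10 V / 512 = 19.531 mV.
(V_in − V_low)/LSB = (9.30840 − 0)/0.0195312 = 476.5901 → code 476 (floor).
Code 476 maps back to 0 + 476×0.0195312 V = 9.296875 V.
V_in − V_rec = 0.011525 V = 11.525 mV.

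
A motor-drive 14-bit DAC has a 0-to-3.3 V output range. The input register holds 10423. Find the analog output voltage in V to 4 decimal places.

2.0994 V

LSB = 3.3 V / 2^14 = 201.42 µV.
V_out = 0 + 10423 × 0.000201416 V = 2.09936 V.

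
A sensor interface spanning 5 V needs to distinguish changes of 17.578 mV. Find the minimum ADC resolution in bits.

Number of steps required ≥ 5 V / 17.578 mV = 284.45.
Need 2^N ≥ 284.45; 2^8 = 256, 2^9 = 512.
Minimum N = 9.

9 bits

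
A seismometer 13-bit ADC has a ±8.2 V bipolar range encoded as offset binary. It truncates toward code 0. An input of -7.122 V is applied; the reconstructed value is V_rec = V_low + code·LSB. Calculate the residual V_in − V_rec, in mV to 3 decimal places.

One LSB is 16.4 V / 8192 = 2.002 mV.
Scaled input = 538.4741 LSBs, so code = 538.
Reconstructed: -7.1229492 V.
Error = -7.122 − (−7.1229492) = 0.000949219 V = 0.949 mV.

0.949 mV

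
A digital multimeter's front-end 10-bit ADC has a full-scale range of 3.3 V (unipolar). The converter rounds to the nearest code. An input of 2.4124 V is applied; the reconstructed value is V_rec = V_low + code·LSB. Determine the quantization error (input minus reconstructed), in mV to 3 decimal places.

One LSB is 3.3 V / 1024 = 3.223 mV.
(2.4124 − 0)/0.00322266 = 748.5750; round gives code 749.
Reconstructed: 2.4137695 V.
Error = 2.4124 − 2.4137695 = -0.00136953 V = -1.370 mV.

-1.370 mV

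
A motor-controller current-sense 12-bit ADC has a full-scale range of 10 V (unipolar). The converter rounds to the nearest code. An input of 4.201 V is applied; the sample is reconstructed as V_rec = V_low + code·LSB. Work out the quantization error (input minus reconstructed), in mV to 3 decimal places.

-0.660 mV

LSB = 10/2^12 = 2.441 mV.
(4.201 − 0)/0.00244141 = 1720.7296; round gives code 1721.
V_rec = 0 + 1721·0.00244141 = 4.2016602 V.
Error = 4.201 − 4.2016602 = -0.000660156 V = -0.660 mV.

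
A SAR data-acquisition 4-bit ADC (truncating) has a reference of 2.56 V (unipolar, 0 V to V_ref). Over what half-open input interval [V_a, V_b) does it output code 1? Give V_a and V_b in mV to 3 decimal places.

LSB = 2.56/2^4 = 160.000 mV.
V_a = V_low + 1·LSB = 0.16 V; V_b = V_low + 2·LSB = 0.32 V.

[160.000 mV, 320.000 mV)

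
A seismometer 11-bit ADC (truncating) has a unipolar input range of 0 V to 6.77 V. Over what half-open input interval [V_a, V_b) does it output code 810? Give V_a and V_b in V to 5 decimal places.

LSB = 6.77/2^11 = 3.306 mV.
V_a = V_low + 810·LSB = 2.67759 V; V_b = V_low + 811·LSB = 2.68089 V.

[2.67759 V, 2.68089 V)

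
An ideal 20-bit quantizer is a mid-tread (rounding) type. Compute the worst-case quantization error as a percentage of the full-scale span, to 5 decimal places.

0.00005 %

Rounding → worst-case error = ½ LSB = V_FS/2^21, so 100/2097152 = 4.76837e-05 % of full scale.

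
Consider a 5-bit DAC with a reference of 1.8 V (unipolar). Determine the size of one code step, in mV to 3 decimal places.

56.250 mV

Full-scale span = 1.8 V.
LSB = 1.8 / 2^5 = 1.8 / 32 = 0.05625 V = 56.250 mV.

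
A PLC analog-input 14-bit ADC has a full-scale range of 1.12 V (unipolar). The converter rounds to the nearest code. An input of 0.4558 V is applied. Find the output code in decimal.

code 6668

LSB = 1.12 V / 16384 = 68.36 µV.
(0.4558 − 0) / 6.83594e-05 = 6667.703 LSBs.
Round → code 6668.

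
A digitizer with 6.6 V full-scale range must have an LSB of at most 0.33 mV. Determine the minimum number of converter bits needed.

Number of steps required ≥ 6.6 V / 0.33 mV = 20000.00.
Need 2^N ≥ 20000.00; 2^14 = 16384, 2^15 = 32768.
Minimum N = 15.

15 bits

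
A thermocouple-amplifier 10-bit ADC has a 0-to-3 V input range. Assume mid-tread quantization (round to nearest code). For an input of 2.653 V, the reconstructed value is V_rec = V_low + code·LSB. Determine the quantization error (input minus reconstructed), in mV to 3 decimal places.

One LSB is 3 V / 1024 = 2.930 mV.
(V_in − V_low)/LSB = (2.653 − 0)/0.00292969 = 905.5573 → code 906 (round).
Code 906 maps back to 0 + 906×0.00292969 V = 2.6542969 V.
Difference: -0.00129688 V → -1.297 mV.

-1.297 mV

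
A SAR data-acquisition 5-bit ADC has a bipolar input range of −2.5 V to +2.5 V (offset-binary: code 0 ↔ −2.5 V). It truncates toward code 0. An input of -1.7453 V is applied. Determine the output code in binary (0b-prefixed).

Full-scale span = 5 V; LSB = 5/2^5 = 156.250 mV.
Input sits at 4.830 steps above V_low.
⌊·⌋(4.830) = 4.
In binary (0b-prefixed): 0b100.

code 0b100 (decimal 4)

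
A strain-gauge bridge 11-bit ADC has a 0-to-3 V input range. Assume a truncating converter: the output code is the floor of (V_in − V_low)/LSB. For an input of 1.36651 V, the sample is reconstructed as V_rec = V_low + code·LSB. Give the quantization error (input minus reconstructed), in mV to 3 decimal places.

One LSB is 3 V / 2048 = 1.465 mV.
(V_in − V_low)/LSB = (1.36651 − 0)/0.00146484 = 932.8708 → code 932 (floor).
V_rec = 0 + 932·0.00146484 = 1.3652344 V.
V_in − V_rec = 0.00127563 V = 1.276 mV.

1.276 mV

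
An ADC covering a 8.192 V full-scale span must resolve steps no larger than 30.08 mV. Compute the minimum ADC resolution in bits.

Number of steps required ≥ 8.192 V / 30.08 mV = 272.34.
Need 2^N ≥ 272.34; 2^8 = 256, 2^9 = 512.
Minimum N = 9.

9 bits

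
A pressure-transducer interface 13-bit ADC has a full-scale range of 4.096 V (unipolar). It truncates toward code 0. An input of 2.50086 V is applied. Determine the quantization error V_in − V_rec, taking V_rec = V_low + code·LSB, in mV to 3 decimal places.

Step size: 4.096 V ÷ 2^13 = 0.500 mV.
(2.50086 − 0)/0.0005 = 5001.7200; ⌊·⌋ gives code 5001.
Reconstructed: 2.5005 V.
V_in − V_rec = 0.00036 V = 0.360 mV.

0.360 mV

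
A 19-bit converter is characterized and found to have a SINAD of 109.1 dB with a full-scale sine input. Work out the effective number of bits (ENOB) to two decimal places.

17.83 bits

ENOB = (SINAD − 1.76) / 6.02 = (109.1 − 1.76)/6.02 = 17.831.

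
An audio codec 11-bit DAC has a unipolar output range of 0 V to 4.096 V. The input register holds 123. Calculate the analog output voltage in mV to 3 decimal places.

246.000 mV

LSB = 4.096 V / 2^11 = 2.000 mV.
V_out = 0 + 123 × 0.002 V = 0.246 V.
= 246.000 mV.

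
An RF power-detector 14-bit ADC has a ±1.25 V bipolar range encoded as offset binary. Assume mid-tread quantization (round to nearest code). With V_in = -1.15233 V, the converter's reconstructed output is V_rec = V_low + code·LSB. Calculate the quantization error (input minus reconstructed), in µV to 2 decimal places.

13.75 µV

LSB = 2.5/2^14 = 152.59 µV.
(V_in − V_low)/LSB = (-1.15233 − (−1.25))/0.000152588 = 640.0901 → code 640 (round).
Code 640 maps back to (−1.25) + 640×0.000152588 V = -1.1523438 V.
Difference: 1.375e-05 V → 13.75 µV.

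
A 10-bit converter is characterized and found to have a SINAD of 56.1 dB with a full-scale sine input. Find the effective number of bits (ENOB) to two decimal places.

9.03 bits

ENOB = (SINAD − 1.76) / 6.02 = (56.1 − 1.76)/6.02 = 9.027.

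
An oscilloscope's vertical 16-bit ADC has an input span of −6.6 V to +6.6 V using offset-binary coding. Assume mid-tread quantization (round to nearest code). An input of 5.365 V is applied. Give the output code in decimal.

With 65536 levels over 13.2 V, one step is 201.42 µV.
Input sits at 59404.412 steps above V_low.
round(59404.412) = 59404.

code 59404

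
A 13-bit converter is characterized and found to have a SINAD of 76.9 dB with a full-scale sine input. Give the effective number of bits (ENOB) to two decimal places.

ENOB = (SINAD − 1.76) / 6.02 = (76.9 − 1.76)/6.02 = 12.482.

12.48 bits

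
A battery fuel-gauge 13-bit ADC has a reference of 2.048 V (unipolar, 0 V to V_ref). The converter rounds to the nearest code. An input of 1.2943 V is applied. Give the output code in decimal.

code 5177

LSB = 2.048 V / 8192 = 250.00 µV.
(1.2943 − 0) / 0.00025 = 5177.200 LSBs.
round(5177.200) = 5177.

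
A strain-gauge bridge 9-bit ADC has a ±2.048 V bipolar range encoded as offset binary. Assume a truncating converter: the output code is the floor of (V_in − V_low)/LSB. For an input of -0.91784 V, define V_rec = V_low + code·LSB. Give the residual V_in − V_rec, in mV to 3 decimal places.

Step size: 4.096 V ÷ 2^9 = 8.000 mV.
Scaled input = 141.2700 LSBs, so code = 141.
Reconstructed: -0.92 V.
Error = -0.91784 − (−0.92) = 0.00216 V = 2.160 mV.

2.160 mV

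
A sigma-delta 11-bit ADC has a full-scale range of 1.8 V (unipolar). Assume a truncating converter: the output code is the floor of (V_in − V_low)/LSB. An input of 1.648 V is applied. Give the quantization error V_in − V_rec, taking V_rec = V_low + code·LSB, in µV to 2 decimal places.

Step size: 1.8 V ÷ 2^11 = 0.879 mV.
(V_in − V_low)/LSB = (1.648 − 0)/0.000878906 = 1875.0578 → code 1875 (floor).
Reconstructed: 1.6479492 V.
V_in − V_rec = 5.07812e-05 V = 50.78 µV.

50.78 µV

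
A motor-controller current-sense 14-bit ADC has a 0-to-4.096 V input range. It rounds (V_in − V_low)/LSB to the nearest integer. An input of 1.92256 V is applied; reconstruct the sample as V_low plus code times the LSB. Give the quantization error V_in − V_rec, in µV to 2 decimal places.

LSB = 4.096/2^14 = 250.00 µV.
Scaled input = 7690.2400 LSBs, so code = 7690.
Reconstructed: 1.9225 V.
Error = 1.92256 − 1.9225 = 6e-05 V = 60.00 µV.

60.00 µV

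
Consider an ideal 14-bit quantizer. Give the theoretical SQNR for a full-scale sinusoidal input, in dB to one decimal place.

86.0 dB

SNR ≈ 6.02·N + 1.76 dB = 6.02·14 + 1.76 = 86.04 dB.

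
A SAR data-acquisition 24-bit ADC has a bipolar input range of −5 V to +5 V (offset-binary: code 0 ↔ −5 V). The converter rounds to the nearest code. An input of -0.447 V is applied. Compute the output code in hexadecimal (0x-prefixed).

LSB = 10 V / 16777216 = 0.60 µV.
(V_in − V_low)/LSB = (-0.447 − (−5)) / 5.96046e-07 = 7638666.445.
So the output code is 7638666.
In hexadecimal (0x-prefixed): 0x748E8A.

code 0x748E8A (decimal 7638666)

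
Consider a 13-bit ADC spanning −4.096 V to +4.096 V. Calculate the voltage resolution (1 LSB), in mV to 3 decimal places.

Full-scale span = 8.192 V.
LSB = 8.192 / 2^13 = 8.192 / 8192 = 0.001 V = 1.000 mV.

1.000 mV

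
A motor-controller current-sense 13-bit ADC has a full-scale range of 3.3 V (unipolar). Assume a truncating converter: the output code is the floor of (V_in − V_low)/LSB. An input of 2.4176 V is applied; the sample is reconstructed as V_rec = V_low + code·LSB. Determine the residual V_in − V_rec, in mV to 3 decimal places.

0.205 mV

LSB = 3.3/2^13 = 402.83 µV.
Scaled input = 6001.5088 LSBs, so code = 6001.
V_rec = 0 + 6001·0.000402832 = 2.417395 V.
Difference: 0.00020498 V → 0.205 mV.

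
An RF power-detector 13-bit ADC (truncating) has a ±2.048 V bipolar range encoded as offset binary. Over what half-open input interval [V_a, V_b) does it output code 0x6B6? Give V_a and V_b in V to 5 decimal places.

[-1.18900 V, -1.18850 V)

LSB = 4.096/2^13 = 0.500 mV.
Code 0x6B6 = 1718 decimal.
V_a = V_low + 1718·LSB = -1.189 V; V_b = V_low + 1719·LSB = -1.1885 V.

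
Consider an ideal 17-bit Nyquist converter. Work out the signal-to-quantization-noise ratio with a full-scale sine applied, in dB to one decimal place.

SNR ≈ 6.02·N + 1.76 dB = 6.02·17 + 1.76 = 104.10 dB.

104.1 dB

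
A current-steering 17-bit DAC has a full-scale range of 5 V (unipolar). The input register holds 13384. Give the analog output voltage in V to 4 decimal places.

LSB = 5 V / 2^17 = 38.15 µV.
V_out = 0 + 13384 × 3.8147e-05 V = 0.510559 V.

0.5106 V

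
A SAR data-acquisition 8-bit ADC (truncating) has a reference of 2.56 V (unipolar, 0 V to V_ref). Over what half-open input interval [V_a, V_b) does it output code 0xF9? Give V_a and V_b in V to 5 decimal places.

[2.49000 V, 2.50000 V)

LSB = 2.56/2^8 = 10.000 mV.
Code 0xF9 = 249 decimal.
V_a = V_low + 249·LSB = 2.49 V; V_b = V_low + 250·LSB = 2.5 V.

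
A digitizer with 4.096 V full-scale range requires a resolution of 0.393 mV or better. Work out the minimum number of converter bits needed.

Number of steps required ≥ 4.096 V / 0.393 mV = 10422.39.
Need 2^N ≥ 10422.39; 2^13 = 8192, 2^14 = 16384.
Minimum N = 14.

14 bits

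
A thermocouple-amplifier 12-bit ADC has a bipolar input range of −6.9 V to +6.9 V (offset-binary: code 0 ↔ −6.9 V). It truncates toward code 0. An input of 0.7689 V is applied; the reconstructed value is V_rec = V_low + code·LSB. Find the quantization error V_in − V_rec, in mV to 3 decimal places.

One LSB is 13.8 V / 4096 = 3.369 mV.
Scaled input = 2276.2184 LSBs, so code = 2276.
Reconstructed: 0.76816406 V.
Difference: 0.000735938 V → 0.736 mV.

0.736 mV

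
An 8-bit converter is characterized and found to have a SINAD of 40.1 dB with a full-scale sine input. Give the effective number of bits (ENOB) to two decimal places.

6.37 bits

ENOB = (SINAD − 1.76) / 6.02 = (40.1 − 1.76)/6.02 = 6.369.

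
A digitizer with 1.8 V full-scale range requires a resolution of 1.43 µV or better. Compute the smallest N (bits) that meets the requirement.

21 bits

Number of steps required ≥ 1.8 V / 1.43 µV = 1258741.26.
Need 2^N ≥ 1258741.26; 2^20 = 1048576, 2^21 = 2097152.
Minimum N = 21.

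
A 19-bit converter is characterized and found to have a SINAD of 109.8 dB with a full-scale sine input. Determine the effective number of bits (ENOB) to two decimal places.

17.95 bits

ENOB = (SINAD − 1.76) / 6.02 = (109.8 − 1.76)/6.02 = 17.947.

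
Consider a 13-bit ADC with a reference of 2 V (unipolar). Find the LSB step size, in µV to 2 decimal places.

Full-scale span = 2 V.
LSB = 2 / 2^13 = 2 / 8192 = 0.000244141 V = 244.14 µV.

244.14 µV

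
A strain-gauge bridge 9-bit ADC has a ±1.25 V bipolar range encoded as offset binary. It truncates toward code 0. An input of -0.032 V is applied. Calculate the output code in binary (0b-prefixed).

LSB = 2.5 V / 512 = 4.883 mV.
(-0.032 − (−1.25)) / 0.00488281 = 249.446 LSBs.
Floor → code 249.
In binary (0b-prefixed): 0b11111001.

code 0b11111001 (decimal 249)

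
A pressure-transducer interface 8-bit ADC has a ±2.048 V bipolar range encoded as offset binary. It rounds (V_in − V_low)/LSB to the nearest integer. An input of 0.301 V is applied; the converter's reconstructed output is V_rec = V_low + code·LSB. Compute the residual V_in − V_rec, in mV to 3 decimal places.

One LSB is 4.096 V / 256 = 16.000 mV.
Scaled input = 146.8125 LSBs, so code = 147.
Reconstructed: 0.304 V.
Error = 0.301 − 0.304 = -0.003 V = -3.000 mV.

-3.000 mV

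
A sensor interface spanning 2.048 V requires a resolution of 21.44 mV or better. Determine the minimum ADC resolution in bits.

Number of steps required ≥ 2.048 V / 21.44 mV = 95.52.
Need 2^N ≥ 95.52; 2^6 = 64, 2^7 = 128.
Minimum N = 7.

7 bits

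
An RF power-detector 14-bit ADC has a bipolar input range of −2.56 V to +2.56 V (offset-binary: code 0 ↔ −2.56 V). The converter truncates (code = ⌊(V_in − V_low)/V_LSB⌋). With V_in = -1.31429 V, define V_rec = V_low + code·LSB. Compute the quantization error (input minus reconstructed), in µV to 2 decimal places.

85.00 µV

Step size: 5.12 V ÷ 2^14 = 312.50 µV.
Scaled input = 3986.2720 LSBs, so code = 3986.
Reconstructed: -1.314375 V.
V_in − V_rec = 8.5e-05 V = 85.00 µV.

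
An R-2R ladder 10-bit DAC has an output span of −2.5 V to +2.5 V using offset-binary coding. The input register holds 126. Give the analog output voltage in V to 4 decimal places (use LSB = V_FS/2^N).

-1.8848 V

LSB = 5 V / 2^10 = 4.883 mV.
V_out = (−2.5) + 126 × 0.00488281 V = -1.88477 V.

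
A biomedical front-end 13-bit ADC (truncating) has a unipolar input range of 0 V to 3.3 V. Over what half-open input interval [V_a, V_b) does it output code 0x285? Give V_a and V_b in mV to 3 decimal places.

LSB = 3.3/2^13 = 402.83 µV.
Code 0x285 = 645 decimal.
V_a = V_low + 645·LSB = 0.259827 V; V_b = V_low + 646·LSB = 0.260229 V.

[259.827 mV, 260.229 mV)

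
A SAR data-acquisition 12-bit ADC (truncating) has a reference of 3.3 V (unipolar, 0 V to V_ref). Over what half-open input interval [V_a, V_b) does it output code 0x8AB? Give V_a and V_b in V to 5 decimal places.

LSB = 3.3/2^12 = 0.806 mV.
Code 0x8AB = 2219 decimal.
V_a = V_low + 2219·LSB = 1.78777 V; V_b = V_low + 2220·LSB = 1.78857 V.

[1.78777 V, 1.78857 V)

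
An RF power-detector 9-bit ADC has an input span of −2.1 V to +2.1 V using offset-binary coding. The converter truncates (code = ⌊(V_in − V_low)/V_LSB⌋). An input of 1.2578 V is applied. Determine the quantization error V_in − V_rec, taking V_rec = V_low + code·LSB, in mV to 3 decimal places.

2.722 mV

One LSB is 4.2 V / 512 = 8.203 mV.
(1.2578 − (−2.1))/0.00820313 = 409.3318; ⌊·⌋ gives code 409.
Code 409 maps back to (−2.1) + 409×0.00820313 V = 1.2550781 V.
V_in − V_rec = 0.00272187 V = 2.722 mV.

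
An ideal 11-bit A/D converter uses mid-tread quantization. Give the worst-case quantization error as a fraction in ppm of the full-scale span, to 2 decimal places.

244.14 ppm

Rounding → worst-case error = ½ LSB = V_FS/2^12, so 1e+06/4096 = 244.141 ppm of full scale.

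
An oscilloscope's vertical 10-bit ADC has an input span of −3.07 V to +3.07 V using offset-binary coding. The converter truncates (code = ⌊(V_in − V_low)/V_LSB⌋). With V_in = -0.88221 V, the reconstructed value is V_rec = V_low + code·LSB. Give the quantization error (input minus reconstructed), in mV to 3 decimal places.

5.212 mV

LSB = 6.14/2^10 = 5.996 mV.
(V_in − V_low)/LSB = (-0.88221 − (−3.07))/0.00599609 = 364.8692 → code 364 (floor).
V_rec = (−3.07) + 364·0.00599609 = -0.88742188 V.
Difference: 0.00521188 V → 5.212 mV.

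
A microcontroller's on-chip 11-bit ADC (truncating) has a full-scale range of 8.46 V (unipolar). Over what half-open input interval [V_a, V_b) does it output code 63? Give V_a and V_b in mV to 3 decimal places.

LSB = 8.46/2^11 = 4.131 mV.
V_a = V_low + 63·LSB = 0.260244 V; V_b = V_low + 64·LSB = 0.264375 V.

[260.244 mV, 264.375 mV)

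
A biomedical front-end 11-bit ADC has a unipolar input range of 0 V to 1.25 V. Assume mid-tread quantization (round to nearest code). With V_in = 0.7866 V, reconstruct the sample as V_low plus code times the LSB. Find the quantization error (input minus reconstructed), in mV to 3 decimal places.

-0.143 mV

Step size: 1.25 V ÷ 2^11 = 0.610 mV.
(V_in − V_low)/LSB = (0.7866 − 0)/0.000610352 = 1288.7654 → code 1289 (round).
V_rec = 0 + 1289·0.000610352 = 0.78674316 V.
V_in − V_rec = -0.000143164 V = -0.143 mV.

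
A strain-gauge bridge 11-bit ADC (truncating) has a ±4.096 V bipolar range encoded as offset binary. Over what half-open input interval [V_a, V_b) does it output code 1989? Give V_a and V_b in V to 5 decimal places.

LSB = 8.192/2^11 = 4.000 mV.
V_a = V_low + 1989·LSB = 3.86 V; V_b = V_low + 1990·LSB = 3.864 V.

[3.86000 V, 3.86400 V)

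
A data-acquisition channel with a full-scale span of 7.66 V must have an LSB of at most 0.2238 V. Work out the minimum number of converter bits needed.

6 bits

Number of steps required ≥ 7.66 V / 0.2238 V = 34.23.
Need 2^N ≥ 34.23; 2^5 = 32, 2^6 = 64.
Minimum N = 6.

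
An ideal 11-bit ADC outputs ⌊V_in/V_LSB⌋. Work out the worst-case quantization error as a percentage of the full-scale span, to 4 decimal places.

Truncating → worst-case error = 1 LSB = V_FS/2^11, so 100/2048 = 0.0488281 % of full scale.

0.0488 %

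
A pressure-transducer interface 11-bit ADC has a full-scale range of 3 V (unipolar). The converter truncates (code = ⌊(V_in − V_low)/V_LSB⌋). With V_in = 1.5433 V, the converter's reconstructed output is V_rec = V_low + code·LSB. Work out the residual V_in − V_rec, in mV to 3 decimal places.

Step size: 3 V ÷ 2^11 = 1.465 mV.
Scaled input = 1053.5595 LSBs, so code = 1053.
Reconstructed: 1.5424805 V.
Difference: 0.000819531 V → 0.820 mV.

0.820 mV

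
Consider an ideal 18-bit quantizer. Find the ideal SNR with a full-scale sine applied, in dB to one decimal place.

110.1 dB

SNR ≈ 6.02·N + 1.76 dB = 6.02·18 + 1.76 = 110.12 dB.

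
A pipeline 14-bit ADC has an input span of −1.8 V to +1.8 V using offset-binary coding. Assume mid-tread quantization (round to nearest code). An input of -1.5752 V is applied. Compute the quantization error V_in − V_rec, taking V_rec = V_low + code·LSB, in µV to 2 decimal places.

LSB = 3.6/2^14 = 219.73 µV.
Scaled input = 1023.0898 LSBs, so code = 1023.
V_rec = (−1.8) + 1023·0.000219727 = -1.5752197 V.
Difference: 1.97266e-05 V → 19.73 µV.

19.73 µV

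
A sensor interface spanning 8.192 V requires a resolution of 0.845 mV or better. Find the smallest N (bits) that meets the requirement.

14 bits

Number of steps required ≥ 8.192 V / 0.845 mV = 9694.67.
Need 2^N ≥ 9694.67; 2^13 = 8192, 2^14 = 16384.
Minimum N = 14.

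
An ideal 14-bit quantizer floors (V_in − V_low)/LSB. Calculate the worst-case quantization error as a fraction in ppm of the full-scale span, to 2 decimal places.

Truncating → worst-case error = 1 LSB = V_FS/2^14, so 1e+06/16384 = 61.0352 ppm of full scale.

61.04 ppm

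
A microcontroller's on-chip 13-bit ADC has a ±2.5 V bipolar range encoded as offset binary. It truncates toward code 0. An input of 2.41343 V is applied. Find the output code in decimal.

code 8050

LSB = 5 V / 8192 = 0.610 mV.
(2.41343 − (−2.5)) / 0.000610352 = 8050.164 LSBs.
Floor → code 8050.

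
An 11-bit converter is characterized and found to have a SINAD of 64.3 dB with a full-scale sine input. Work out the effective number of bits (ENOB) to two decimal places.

10.39 bits

ENOB = (SINAD − 1.76) / 6.02 = (64.3 − 1.76)/6.02 = 10.389.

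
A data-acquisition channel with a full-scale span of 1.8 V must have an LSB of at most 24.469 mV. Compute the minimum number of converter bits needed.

Number of steps required ≥ 1.8 V / 24.469 mV = 73.56.
Need 2^N ≥ 73.56; 2^6 = 64, 2^7 = 128.
Minimum N = 7.

7 bits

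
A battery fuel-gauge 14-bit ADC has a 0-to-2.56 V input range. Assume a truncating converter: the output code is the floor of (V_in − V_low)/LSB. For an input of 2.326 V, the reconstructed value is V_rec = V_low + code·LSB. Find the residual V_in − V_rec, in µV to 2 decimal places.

62.50 µV

One LSB is 2.56 V / 16384 = 156.25 µV.
Scaled input = 14886.4000 LSBs, so code = 14886.
V_rec = 0 + 14886·0.00015625 = 2.3259375 V.
Difference: 6.25e-05 V → 62.50 µV.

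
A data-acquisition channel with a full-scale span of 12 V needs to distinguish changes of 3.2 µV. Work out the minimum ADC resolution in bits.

Number of steps required ≥ 12 V / 3.2 µV = 3750000.00.
Need 2^N ≥ 3750000.00; 2^21 = 2097152, 2^22 = 4194304.
Minimum N = 22.

22 bits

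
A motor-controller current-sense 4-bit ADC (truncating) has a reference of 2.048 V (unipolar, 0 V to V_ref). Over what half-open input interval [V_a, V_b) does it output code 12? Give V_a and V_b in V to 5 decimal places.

[1.53600 V, 1.66400 V)

LSB = 2.048/2^4 = 128.000 mV.
V_a = V_low + 12·LSB = 1.536 V; V_b = V_low + 13·LSB = 1.664 V.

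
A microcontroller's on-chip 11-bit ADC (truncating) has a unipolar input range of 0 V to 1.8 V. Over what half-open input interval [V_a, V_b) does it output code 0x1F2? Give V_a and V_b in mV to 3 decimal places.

[437.695 mV, 438.574 mV)

LSB = 1.8/2^11 = 0.879 mV.
Code 0x1F2 = 498 decimal.
V_a = V_low + 498·LSB = 0.437695 V; V_b = V_low + 499·LSB = 0.438574 V.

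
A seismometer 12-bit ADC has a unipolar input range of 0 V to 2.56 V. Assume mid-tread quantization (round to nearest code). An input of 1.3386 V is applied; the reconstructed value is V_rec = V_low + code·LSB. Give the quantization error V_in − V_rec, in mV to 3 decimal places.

-0.150 mV

Step size: 2.56 V ÷ 2^12 = 0.625 mV.
Scaled input = 2141.7600 LSBs, so code = 2142.
Reconstructed: 1.33875 V.
Difference: -0.00015 V → -0.150 mV.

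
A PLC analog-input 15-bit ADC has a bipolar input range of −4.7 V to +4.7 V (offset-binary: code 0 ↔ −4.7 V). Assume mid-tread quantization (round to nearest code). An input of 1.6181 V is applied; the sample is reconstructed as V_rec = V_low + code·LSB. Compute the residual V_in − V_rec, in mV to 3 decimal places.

-0.107 mV

LSB = 9.4/2^15 = 286.87 µV.
(V_in − V_low)/LSB = (1.6181 − (−4.7))/0.000286865 = 22024.6277 → code 22025 (round).
Reconstructed: 1.6182068 V.
V_in − V_rec = -0.000106787 V = -0.107 mV.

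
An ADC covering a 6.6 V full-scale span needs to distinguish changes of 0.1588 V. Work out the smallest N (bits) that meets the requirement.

Number of steps required ≥ 6.6 V / 0.1588 V = 41.56.
Need 2^N ≥ 41.56; 2^5 = 32, 2^6 = 64.
Minimum N = 6.

6 bits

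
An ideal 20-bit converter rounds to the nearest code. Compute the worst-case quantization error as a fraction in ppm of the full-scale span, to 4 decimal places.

0.4768 ppm

Rounding → worst-case error = ½ LSB = V_FS/2^21, so 1e+06/2097152 = 0.476837 ppm of full scale.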